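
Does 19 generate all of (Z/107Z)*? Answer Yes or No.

No

φ(107) = 107 − 1 = 106 = 2 · 53.
It suffices to check that the order of 19 is not a proper divisor of 106: compute 19^(106/q) for q ∈ {2, 53}.
19^53 ≡ 1 (mod 107)  [q = 2: ≡ 1 ✗]
19^2 ≡ 40 (mod 107)  [q = 53: ≢ 1 ✓]
19^53 ≡ 1 shows ord(19) | 53, strictly less than φ(107); not a primitive root.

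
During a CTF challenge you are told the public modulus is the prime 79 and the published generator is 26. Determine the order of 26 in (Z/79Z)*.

39

By Lagrange's theorem, ord_79(26) divides φ(79) = 79 − 1 = 78 = 2 · 3 · 13.
Divisors of 78: 1, 2, 3, 6, 13, 26, 39, 78.
Compute 26^d (mod 79) for the divisors d until we hit 1:
26^1 ≡ 26
26^2 ≡ 44
26^3 ≡ 38
26^6 ≡ 22
26^13 ≡ 23
26^26 ≡ 55
26^39 ≡ 1
The smallest such exponent is 39, so the order of 26 is 39.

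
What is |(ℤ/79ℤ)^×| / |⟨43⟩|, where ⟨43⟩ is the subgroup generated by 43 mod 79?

1

By Lagrange's theorem, ord_79(43) divides φ(79) = 79 − 1 = 78 = 2 · 3 · 13.
Divisors of 78: 1, 2, 3, 6, 13, 26, 39, 78.
Test each divisor d:
43^1 ≡ 43
43^2 ≡ 32
43^3 ≡ 33
43^6 ≡ 62
43^13 ≡ 24
43^26 ≡ 23
43^39 ≡ 78
43^78 ≡ 1
The order of 43 is 78, so the subgroup it generates has 78 elements.
Index = |(Z/79Z)^×| / |⟨43⟩| = 78 / 78 = 1.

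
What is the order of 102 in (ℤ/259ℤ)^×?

Since 102 ∈ (Z/259Z)^×, its order divides φ(259) = φ(7·37) = (7−1)·(37−1) = 6·36 = 216 = 2^3 · 3^3.
Divisors of 216: 1, 2, 3, 4, 6, 8, 9, 12, 18, 24, 27, 36, 54, 72, 108, 216.
Check 102^d mod 259 for each divisor in increasing order:
102^1 ≡ 102
102^2 ≡ 44
102^3 ≡ 85
102^4 ≡ 123
102^6 ≡ 232
102^8 ≡ 107
102^9 ≡ 36
102^12 ≡ 211
102^18 ≡ 1
Therefore the multiplicative order of 102 modulo 259 is 18.

18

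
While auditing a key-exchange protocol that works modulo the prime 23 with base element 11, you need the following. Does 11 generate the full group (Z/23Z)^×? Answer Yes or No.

Yes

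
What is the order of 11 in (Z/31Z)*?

30

ord(11) | φ(31) = 31 − 1 = 30 = 2 · 3 · 5.
Divisors of 30: 1, 2, 3, 5, 6, 10, 15, 30.
Evaluate successive powers at the divisors of 30:
11^1 ≡ 11
11^2 ≡ 28
11^3 ≡ 29
11^5 ≡ 6
11^6 ≡ 4
11^10 ≡ 5
11^15 ≡ 30
11^30 ≡ 1
So ord_31(11) = 30.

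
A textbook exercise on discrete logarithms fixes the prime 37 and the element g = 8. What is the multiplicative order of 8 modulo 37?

12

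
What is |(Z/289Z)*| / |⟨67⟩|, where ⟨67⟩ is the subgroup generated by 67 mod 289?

8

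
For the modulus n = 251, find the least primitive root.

6

φ(251) = 251 − 1 = 250 = 2 · 5^3.
Test candidates g = 2, 3, … against the prime factors q ∈ {2, 5} of φ(251): g is a generator iff g^(250/q) ≢ 1 for every such q.
g = 2: 2^125 ≡ 250; 2^50 ≡ 1 — hits 1, so not a primitive root.
g = 3: 3^125 ≡ 1 — hits 1, so not a primitive root.
g = 4: 4^125 ≡ 1 — hits 1, so not a primitive root.
g = 5: 5^125 ≡ 1 — hits 1, so not a primitive root.
g = 6: 6^125 ≡ 250; 6^50 ≡ 219 — none is 1, so 6 is a primitive root.
Hence the least primitive root of 251 is 6.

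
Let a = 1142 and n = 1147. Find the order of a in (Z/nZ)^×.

36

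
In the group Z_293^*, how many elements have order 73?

72

φ(293) = 293 − 1 = 292 = 2^2 · 73.
In a cyclic group of order 292, there are φ(d) elements of order d for each divisor d of 292, and zero for non-divisors.
73 | 292, and φ(73) = 73 − 1 = 72.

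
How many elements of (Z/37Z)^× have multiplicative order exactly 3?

2

φ(37) = 37 − 1 = 36 = 2^2 · 3^2.
(Z/37Z)^× is cyclic (|G| = 36); a cyclic group of order m has exactly φ(d) elements of each order d | m, and none otherwise.
3 | 36, and φ(3) = 3 − 1 = 2.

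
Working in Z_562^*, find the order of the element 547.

280

The order of 547 must divide φ(562) = φ(2)·φ(281) = 1·280 = 280 = 2^3 · 5 · 7.
Divisors of 280: 1, 2, 4, 5, 7, 8, 10, 14, 20, 28, 35, 40, 56, 70, 140, 280.
Test each divisor d:
547^1 ≡ 547 (mod 562)
547^2 ≡ 225 (mod 562)
547^4 ≡ 45 (mod 562)
547^5 ≡ 449 (mod 562)
547^7 ≡ 427 (mod 562)
547^8 ≡ 339 (mod 562)
547^10 ≡ 405 (mod 562)
547^14 ≡ 241 (mod 562)
547^20 ≡ 483 (mod 562)
547^28 ≡ 195 (mod 562)
547^35 ≡ 89 (mod 562)
547^40 ≡ 59 (mod 562)
547^56 ≡ 371 (mod 562)
547^70 ≡ 53 (mod 562)
547^140 ≡ 561 (mod 562)
547^280 ≡ 1 (mod 562) ✓
Therefore the multiplicative order of 547 modulo 562 is 280.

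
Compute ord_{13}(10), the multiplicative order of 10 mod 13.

6

Since 10 ∈ (Z/13Z)^×, its order divides φ(13) = 13 − 1 = 12 = 2^2 · 3.
Divisors of 12: 1, 2, 3, 4, 6, 12.
Test each divisor d:
10^1 ≡ 10
10^2 ≡ 9
10^3 ≡ 12
10^4 ≡ 3
10^6 ≡ 1
Hence ord(10) = 6.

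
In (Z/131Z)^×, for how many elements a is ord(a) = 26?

φ(131) = 131 − 1 = 130 = 2 · 5 · 13.
In a cyclic group of order 130, there are φ(d) elements of order d for each divisor d of 130, and zero for non-divisors.
26 = 2 · 13 divides 130, and φ(26) = 12.

12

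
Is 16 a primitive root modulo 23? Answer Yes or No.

No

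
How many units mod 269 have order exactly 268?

φ(269) = 269 − 1 = 268 = 2^2 · 67.
(Z/269Z)^× is cyclic (|G| = 268); a cyclic group of order m has exactly φ(d) elements of each order d | m, and none otherwise.
268 = 2^2 · 67 divides 268, and φ(268) = 132.

132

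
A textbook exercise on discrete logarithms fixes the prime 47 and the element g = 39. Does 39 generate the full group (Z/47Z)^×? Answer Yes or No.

Yes

φ(47) = 47 − 1 = 46 = 2 · 23.
It suffices to check that the order of 39 is not a proper divisor of 46: compute 39^(46/q) for q ∈ {2, 23}.
39^23 ≡ 46 (mod 47)  [q = 2: ≢ 1 ✓]
39^2 ≡ 17 (mod 47)  [q = 23: ≢ 1 ✓]
All checks pass, so 39 has order 46 and is a primitive root modulo 47.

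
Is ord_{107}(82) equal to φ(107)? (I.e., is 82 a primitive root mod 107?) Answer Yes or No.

Yes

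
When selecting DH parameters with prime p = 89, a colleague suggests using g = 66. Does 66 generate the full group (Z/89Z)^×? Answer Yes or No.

φ(89) = 89 − 1 = 88 = 2^3 · 11.
Test 66^(88/q) mod 89 for each prime factor q of 88:
66^44 ≡ 88 (mod 89)  [q = 2: ≢ 1 ✓]
66^8 ≡ 2 (mod 89)  [q = 11: ≢ 1 ✓]
None equal 1, so ord_89(66) = 88: 66 is a primitive root.

Yes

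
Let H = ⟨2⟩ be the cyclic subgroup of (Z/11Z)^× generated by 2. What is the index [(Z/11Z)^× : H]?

1

ord(2) | φ(11) = 11 − 1 = 10 = 2 · 5.
Divisors of 10: 1, 2, 5, 10.
Compute 2^d (mod 11) for the divisors d until we hit 1:
2^1 ≡ 2 (mod 11)
2^2 ≡ 4 (mod 11)
2^5 ≡ 10 (mod 11)
2^10 ≡ 1 (mod 11) ✓
The order of 2 is 10, so the subgroup it generates has 10 elements.
Index = |(Z/11Z)^×| / |⟨2⟩| = 10 / 10 = 1.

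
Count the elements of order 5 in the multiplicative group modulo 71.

4

φ(71) = 71 − 1 = 70 = 2 · 5 · 7.
In a cyclic group of order 70, there are φ(d) elements of order d for each divisor d of 70, and zero for non-divisors.
5 | 70, and φ(5) = 5 − 1 = 4.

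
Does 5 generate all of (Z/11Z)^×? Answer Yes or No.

No

φ(11) = 11 − 1 = 10 = 2 · 5.
Test 5^(10/q) mod 11 for each prime factor q of 10:
5^5 ≡ 1 (mod 11)  [q = 2: ≡ 1 ✗]
5^2 ≡ 3 (mod 11)  [q = 5: ≢ 1 ✓]
Since 5^5 ≡ 1, the order of 5 divides 5 < 10, so 5 is not a primitive root.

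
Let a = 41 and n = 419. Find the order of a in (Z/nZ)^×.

209

By Lagrange's theorem, ord_419(41) divides φ(419) = 419 − 1 = 418 = 2 · 11 · 19.
Divisors of 418: 1, 2, 11, 19, 22, 38, 209, 418.
Test each divisor d:
41^1 ≡ 41 (mod 419)
41^2 ≡ 5 (mod 419)
41^11 ≡ 330 (mod 419)
41^19 ≡ 102 (mod 419)
41^22 ≡ 379 (mod 419)
41^38 ≡ 348 (mod 419)
41^209 ≡ 1 (mod 419) ✓
The smallest such exponent is 209, so the order of 41 is 209.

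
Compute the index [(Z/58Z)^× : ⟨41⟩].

7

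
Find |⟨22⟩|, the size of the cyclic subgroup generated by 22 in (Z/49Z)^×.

ord(22) | φ(49) = φ(7^2) = 7·(7−1) = 42 = 2 · 3 · 7.
Divisors of 42: 1, 2, 3, 6, 7, 14, 21, 42.
Check 22^d mod 49 for each divisor in increasing order:
22^1 ≡ 22 (mod 49)
22^2 ≡ 43 (mod 49)
22^3 ≡ 15 (mod 49)
22^6 ≡ 29 (mod 49)
22^7 ≡ 1 (mod 49) ✓
Hence ord(22) = 7.

7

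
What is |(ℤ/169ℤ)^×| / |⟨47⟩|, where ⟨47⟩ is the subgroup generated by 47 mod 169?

3

The order of 47 must divide φ(169) = φ(13^2) = 13·(13−1) = 156 = 2^2 · 3 · 13.
Divisors of 156: 1, 2, 3, 4, 6, 12, 13, 26, 39, 52, 78, 156.
Evaluate successive powers at the divisors of 156:
47^1 ≡ 47 (mod 169)
47^2 ≡ 12 (mod 169)
47^3 ≡ 57 (mod 169)
47^4 ≡ 144 (mod 169)
47^6 ≡ 38 (mod 169)
47^12 ≡ 92 (mod 169)
47^13 ≡ 99 (mod 169)
47^26 ≡ 168 (mod 169)
47^39 ≡ 70 (mod 169)
47^52 ≡ 1 (mod 169) ✓
So ord_169(47) = 52, hence |⟨47⟩| = 52.
Index = |(Z/169Z)^×| / |⟨47⟩| = 156 / 52 = 3.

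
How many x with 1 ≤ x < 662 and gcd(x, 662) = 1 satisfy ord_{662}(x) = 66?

20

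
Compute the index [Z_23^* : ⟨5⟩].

1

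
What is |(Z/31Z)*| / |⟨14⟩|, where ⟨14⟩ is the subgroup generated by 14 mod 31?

2

Since 14 ∈ (Z/31Z)^×, its order divides φ(31) = 31 − 1 = 30 = 2 · 3 · 5.
Divisors of 30: 1, 2, 3, 5, 6, 10, 15, 30.
Check 14^d mod 31 for each divisor in increasing order:
14^1 ≡ 14 (mod 31)
14^2 ≡ 10 (mod 31)
14^3 ≡ 16 (mod 31)
14^5 ≡ 5 (mod 31)
14^6 ≡ 8 (mod 31)
14^10 ≡ 25 (mod 31)
14^15 ≡ 1 (mod 31) ✓
Thus |⟨14⟩| = ord(14) = 15.
Index = |(Z/31Z)^×| / |⟨14⟩| = 30 / 15 = 2.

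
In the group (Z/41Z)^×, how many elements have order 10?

4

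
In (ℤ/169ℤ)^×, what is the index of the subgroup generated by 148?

The order of 148 must divide φ(169) = φ(13^2) = 13·(13−1) = 156 = 2^2 · 3 · 13.
Divisors of 156: 1, 2, 3, 4, 6, 12, 13, 26, 39, 52, 78, 156.
Test each divisor d:
148^1 ≡ 148 (mod 169)
148^2 ≡ 103 (mod 169)
148^3 ≡ 34 (mod 169)
148^4 ≡ 131 (mod 169)
148^6 ≡ 142 (mod 169)
148^12 ≡ 53 (mod 169)
148^13 ≡ 70 (mod 169)
148^26 ≡ 168 (mod 169)
148^39 ≡ 99 (mod 169)
148^52 ≡ 1 (mod 169) ✓
The order of 148 is 52, so the subgroup it generates has 52 elements.
Index = |(Z/169Z)^×| / |⟨148⟩| = 156 / 52 = 3.

3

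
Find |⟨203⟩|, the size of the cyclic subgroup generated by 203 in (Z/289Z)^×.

34

The order of 203 must divide φ(289) = φ(17^2) = 17·(17−1) = 272 = 2^4 · 17.
Divisors of 272: 1, 2, 4, 8, 16, 17, 34, 68, 136, 272.
Evaluate successive powers at the divisors of 272:
203^1 ≡ 203 (mod 289)
203^2 ≡ 171 (mod 289)
203^4 ≡ 52 (mod 289)
203^8 ≡ 103 (mod 289)
203^16 ≡ 205 (mod 289)
203^17 ≡ 288 (mod 289)
203^34 ≡ 1 (mod 289) ✓
Hence ord(203) = 34.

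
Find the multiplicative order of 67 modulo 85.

The order of 67 must divide φ(85) = φ(5·17) = (5−1)·(17−1) = 4·16 = 64 = 2^6.
Divisors of 64: 1, 2, 4, 8, 16, 32, 64.
Check 67^d mod 85 for each divisor in increasing order:
67^1 ≡ 67 (mod 85)
67^2 ≡ 69 (mod 85)
67^4 ≡ 1 (mod 85) ✓
Therefore the multiplicative order of 67 modulo 85 is 4.

4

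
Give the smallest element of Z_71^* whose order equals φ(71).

φ(71) = 71 − 1 = 70 = 2 · 5 · 7.
g is a primitive root iff g^(70/q) ≢ 1 (mod 71) for each prime q ∈ {2, 5, 7}.
g = 2: 2^35 ≡ 1 — hits 1, so not a primitive root.
g = 3: 3^35 ≡ 1 — hits 1, so not a primitive root.
g = 4: 4^35 ≡ 1 — hits 1, so not a primitive root.
g = 5: 5^35 ≡ 1 — hits 1, so not a primitive root.
g = 6: 6^35 ≡ 1 — hits 1, so not a primitive root.
g = 7: 7^35 ≡ 70; 7^14 ≡ 54; 7^10 ≡ 45 — none is 1, so 7 is a primitive root.
The smallest primitive root modulo 71 is 7.

7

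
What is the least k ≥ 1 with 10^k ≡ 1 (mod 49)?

By Lagrange's theorem, ord_49(10) divides φ(49) = φ(7^2) = 7·(7−1) = 42 = 2 · 3 · 7.
Divisors of 42: 1, 2, 3, 6, 7, 14, 21, 42.
Evaluate successive powers at the divisors of 42:
10^1 ≡ 10 (mod 49)
10^2 ≡ 2 (mod 49)
10^3 ≡ 20 (mod 49)
10^6 ≡ 8 (mod 49)
10^7 ≡ 31 (mod 49)
10^14 ≡ 30 (mod 49)
10^21 ≡ 48 (mod 49)
10^42 ≡ 1 (mod 49) ✓
So ord_49(10) = 42.

42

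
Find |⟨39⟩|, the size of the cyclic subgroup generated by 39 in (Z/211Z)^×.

210

By Lagrange's theorem, ord_211(39) divides φ(211) = 211 − 1 = 210 = 2 · 3 · 5 · 7.
Divisors of 210: 1, 2, 3, 5, 6, 7, 10, 14, 15, 21, 30, 35, 42, 70, 105, 210.
Compute 39^d (mod 211) for the divisors d until we hit 1:
39^1 ≡ 39 (mod 211)
39^2 ≡ 44 (mod 211)
39^3 ≡ 28 (mod 211)
39^5 ≡ 177 (mod 211)
39^6 ≡ 151 (mod 211)
39^7 ≡ 192 (mod 211)
39^10 ≡ 101 (mod 211)
39^14 ≡ 150 (mod 211)
39^15 ≡ 153 (mod 211)
39^21 ≡ 104 (mod 211)
39^30 ≡ 199 (mod 211)
39^35 ≡ 197 (mod 211)
39^42 ≡ 55 (mod 211)
39^70 ≡ 196 (mod 211)
39^105 ≡ 210 (mod 211)
39^210 ≡ 1 (mod 211) ✓
The smallest such exponent is 210, so the order of 39 is 210.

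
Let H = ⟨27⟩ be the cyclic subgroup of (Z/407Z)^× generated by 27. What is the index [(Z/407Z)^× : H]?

Since 27 ∈ (Z/407Z)^×, its order divides φ(407) = φ(11·37) = (11−1)·(37−1) = 10·36 = 360 = 2^3 · 3^2 · 5.
Divisors of 360: 1, 2, 3, 4, 5, 6, 8, 9, 10, 12, 15, 18, 20, 24, 30, 36, 40, 45, 60, 72, 90, 120, 180, 360.
Test each divisor d:
27^1 ≡ 27 (mod 407)
27^2 ≡ 322 (mod 407)
27^3 ≡ 147 (mod 407)
27^4 ≡ 306 (mod 407)
27^5 ≡ 122 (mod 407)
27^6 ≡ 38 (mod 407)
27^8 ≡ 26 (mod 407)
27^9 ≡ 295 (mod 407)
27^10 ≡ 232 (mod 407)
27^12 ≡ 223 (mod 407)
27^15 ≡ 221 (mod 407)
27^18 ≡ 334 (mod 407)
27^20 ≡ 100 (mod 407)
27^24 ≡ 75 (mod 407)
27^30 ≡ 1 (mod 407) ✓
So ord_407(27) = 30, hence |⟨27⟩| = 30.
Index = |(Z/407Z)^×| / |⟨27⟩| = 360 / 30 = 12.

12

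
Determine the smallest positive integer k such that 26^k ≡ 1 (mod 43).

42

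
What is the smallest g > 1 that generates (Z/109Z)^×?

6

φ(109) = 109 − 1 = 108 = 2^2 · 3^3.
g is a primitive root iff g^(108/q) ≢ 1 (mod 109) for each prime q ∈ {2, 3}.
g = 2: 2^54 ≡ 108; 2^36 ≡ 1 — hits 1, so not a primitive root.
g = 3: 3^54 ≡ 1 — hits 1, so not a primitive root.
g = 4: 4^54 ≡ 1 — hits 1, so not a primitive root.
g = 5: 5^54 ≡ 1 — hits 1, so not a primitive root.
g = 6: 6^54 ≡ 108; 6^36 ≡ 63 — none is 1, so 6 is a primitive root.
Hence the least primitive root of 109 is 6.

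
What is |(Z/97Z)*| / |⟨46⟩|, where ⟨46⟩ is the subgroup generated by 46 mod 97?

3

Since 46 ∈ (Z/97Z)^×, its order divides φ(97) = 97 − 1 = 96 = 2^5 · 3.
Divisors of 96: 1, 2, 3, 4, 6, 8, 12, 16, 24, 32, 48, 96.
Compute 46^d (mod 97) for the divisors d until we hit 1:
46^1 ≡ 46 (mod 97)
46^2 ≡ 79 (mod 97)
46^3 ≡ 45 (mod 97)
46^4 ≡ 33 (mod 97)
46^6 ≡ 85 (mod 97)
46^8 ≡ 22 (mod 97)
46^12 ≡ 47 (mod 97)
46^16 ≡ 96 (mod 97)
46^24 ≡ 75 (mod 97)
46^32 ≡ 1 (mod 97) ✓
The order of 46 is 32, so the subgroup it generates has 32 elements.
[(Z/97Z)^× : ⟨46⟩] = 96/32 = 3.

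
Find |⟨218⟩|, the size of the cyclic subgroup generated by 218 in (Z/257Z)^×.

256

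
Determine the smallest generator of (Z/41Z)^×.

6

φ(41) = 41 − 1 = 40 = 2^3 · 5.
Test candidates g = 2, 3, … against the prime factors q ∈ {2, 5} of φ(41): g is a generator iff g^(40/q) ≢ 1 for every such q.
g = 2: 2^20 ≡ 1 — hits 1, so not a primitive root.
g = 3: 3^20 ≡ 40; 3^8 ≡ 1 — hits 1, so not a primitive root.
g = 4: 4^20 ≡ 1 — hits 1, so not a primitive root.
g = 5: 5^20 ≡ 1 — hits 1, so not a primitive root.
g = 6: 6^20 ≡ 40; 6^8 ≡ 10 — none is 1, so 6 is a primitive root.
So 6 is the smallest generator of (Z/41Z)^×.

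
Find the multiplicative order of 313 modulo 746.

The order of 313 must divide φ(746) = φ(2)·φ(373) = 1·372 = 372 = 2^2 · 3 · 31.
Divisors of 372: 1, 2, 3, 4, 6, 12, 31, 62, 93, 124, 186, 372.
Evaluate successive powers at the divisors of 372:
313^1 ≡ 313 (mod 746)
313^2 ≡ 243 (mod 746)
313^3 ≡ 713 (mod 746)
313^4 ≡ 115 (mod 746)
313^6 ≡ 343 (mod 746)
313^12 ≡ 527 (mod 746)
313^31 ≡ 69 (mod 746)
313^62 ≡ 285 (mod 746)
313^93 ≡ 269 (mod 746)
313^124 ≡ 657 (mod 746)
313^186 ≡ 745 (mod 746)
313^372 ≡ 1 (mod 746) ✓
So ord_746(313) = 372.

372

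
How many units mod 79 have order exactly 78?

24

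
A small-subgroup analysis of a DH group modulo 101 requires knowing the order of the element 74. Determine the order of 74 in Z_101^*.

100

The order of 74 must divide φ(101) = 101 − 1 = 100 = 2^2 · 5^2.
Divisors of 100: 1, 2, 4, 5, 10, 20, 25, 50, 100.
Compute 74^d (mod 101) for the divisors d until we hit 1:
74^1 ≡ 74
74^2 ≡ 22
74^4 ≡ 80
74^5 ≡ 62
74^10 ≡ 6
74^20 ≡ 36
74^25 ≡ 10
74^50 ≡ 100
74^100 ≡ 1
The smallest such exponent is 100, so the order of 74 is 100.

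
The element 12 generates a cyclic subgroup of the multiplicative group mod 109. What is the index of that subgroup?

2

ord(12) | φ(109) = 109 − 1 = 108 = 2^2 · 3^3.
Divisors of 108: 1, 2, 3, 4, 6, 9, 12, 18, 27, 36, 54, 108.
Check 12^d mod 109 for each divisor in increasing order:
12^1 ≡ 12 (mod 109)
12^2 ≡ 35 (mod 109)
12^3 ≡ 93 (mod 109)
12^4 ≡ 26 (mod 109)
12^6 ≡ 38 (mod 109)
12^9 ≡ 46 (mod 109)
12^12 ≡ 27 (mod 109)
12^18 ≡ 45 (mod 109)
12^27 ≡ 108 (mod 109)
12^36 ≡ 63 (mod 109)
12^54 ≡ 1 (mod 109) ✓
The order of 12 is 54, so the subgroup it generates has 54 elements.
The index is φ(109) / ord(12) = 108 / 54 = 2.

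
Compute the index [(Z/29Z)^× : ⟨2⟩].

ord(2) | φ(29) = 29 − 1 = 28 = 2^2 · 7.
Divisors of 28: 1, 2, 4, 7, 14, 28.
Evaluate successive powers at the divisors of 28:
2^1 ≡ 2
2^2 ≡ 4
2^4 ≡ 16
2^7 ≡ 12
2^14 ≡ 28
2^28 ≡ 1
The order of 2 is 28, so the subgroup it generates has 28 elements.
The index is φ(29) / ord(2) = 28 / 28 = 1.

1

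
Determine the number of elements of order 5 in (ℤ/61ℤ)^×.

4

φ(61) = 61 − 1 = 60 = 2^2 · 3 · 5.
Since (Z/61Z)^× is cyclic of order 60, the number of elements of order d is φ(d) when d | 60 and 0 otherwise.
5 | 60, and φ(5) = 5 − 1 = 4.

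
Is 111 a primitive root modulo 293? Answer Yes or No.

Yes

φ(293) = 293 − 1 = 292 = 2^2 · 73.
An element g generates (Z/293Z)^× iff g^(292/q) ≢ 1 (mod 293) for each prime q ∈ {2, 73}.
111^146 ≡ 292 (mod 293)  [q = 2: ≢ 1 ✓]
111^4 ≡ 225 (mod 293)  [q = 73: ≢ 1 ✓]
All checks pass, so 111 has order 292 and is a primitive root modulo 293.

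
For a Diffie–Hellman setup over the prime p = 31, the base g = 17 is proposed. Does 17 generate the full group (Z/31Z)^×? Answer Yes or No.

Yes

φ(31) = 31 − 1 = 30 = 2 · 3 · 5.
Test 17^(30/q) mod 31 for each prime factor q of 30:
17^15 ≡ 30 (mod 31)  [q = 2: ≢ 1 ✓]
17^10 ≡ 25 (mod 31)  [q = 3: ≢ 1 ✓]
17^6 ≡ 8 (mod 31)  [q = 5: ≢ 1 ✓]
All checks pass, so 17 has order 30 and is a primitive root modulo 31.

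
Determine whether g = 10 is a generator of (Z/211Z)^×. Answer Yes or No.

No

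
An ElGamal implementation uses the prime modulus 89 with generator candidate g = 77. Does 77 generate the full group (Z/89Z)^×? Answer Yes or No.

φ(89) = 89 − 1 = 88 = 2^3 · 11.
Test 77^(88/q) mod 89 for each prime factor q of 88:
77^44 ≡ 88 (mod 89)  [q = 2: ≢ 1 ✓]
77^8 ≡ 1 (mod 89)  [q = 11: ≡ 1 ✗]
77^8 ≡ 1 shows ord(77) | 8, strictly less than φ(89); not a primitive root.

No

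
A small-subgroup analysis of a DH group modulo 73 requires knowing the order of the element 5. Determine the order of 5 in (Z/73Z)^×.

The order of 5 must divide φ(73) = 73 − 1 = 72 = 2^3 · 3^2.
Divisors of 72: 1, 2, 3, 4, 6, 8, 9, 12, 18, 24, 36, 72.
Evaluate successive powers at the divisors of 72:
5^1 ≡ 5
5^2 ≡ 25
5^3 ≡ 52
5^4 ≡ 41
5^6 ≡ 3
5^8 ≡ 2
5^9 ≡ 10
5^12 ≡ 9
5^18 ≡ 27
5^24 ≡ 8
5^36 ≡ 72
5^72 ≡ 1
Hence ord(5) = 72.

72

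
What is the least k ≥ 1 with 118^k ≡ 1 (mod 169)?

13

The order of 118 must divide φ(169) = φ(13^2) = 13·(13−1) = 156 = 2^2 · 3 · 13.
Divisors of 156: 1, 2, 3, 4, 6, 12, 13, 26, 39, 52, 78, 156.
Test each divisor d:
118^1 ≡ 118
118^2 ≡ 66
118^3 ≡ 14
118^4 ≡ 131
118^6 ≡ 27
118^12 ≡ 53
118^13 ≡ 1
Therefore the multiplicative order of 118 modulo 169 is 13.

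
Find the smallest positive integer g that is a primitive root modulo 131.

2

φ(131) = 131 − 1 = 130 = 2 · 5 · 13.
g is a primitive root iff g^(130/q) ≢ 1 (mod 131) for each prime q ∈ {2, 5, 13}.
g = 2: 2^65 ≡ 130; 2^26 ≡ 53; 2^10 ≡ 107 — none is 1, so 2 is a primitive root.
The smallest primitive root modulo 131 is 2.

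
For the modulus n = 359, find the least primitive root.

7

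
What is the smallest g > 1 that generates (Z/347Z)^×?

2

φ(347) = 347 − 1 = 346 = 2 · 173.
g is a primitive root iff g^(346/q) ≢ 1 (mod 347) for each prime q ∈ {2, 173}.
g = 2: 2^173 ≡ 346; 2^2 ≡ 4 — none is 1, so 2 is a primitive root.
So 2 is the smallest generator of (Z/347Z)^×.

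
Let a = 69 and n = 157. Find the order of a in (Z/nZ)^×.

156

By Lagrange's theorem, ord_157(69) divides φ(157) = 157 − 1 = 156 = 2^2 · 3 · 13.
Divisors of 156: 1, 2, 3, 4, 6, 12, 13, 26, 39, 52, 78, 156.
Check 69^d mod 157 for each divisor in increasing order:
69^1 ≡ 69 (mod 157)
69^2 ≡ 51 (mod 157)
69^3 ≡ 65 (mod 157)
69^4 ≡ 89 (mod 157)
69^6 ≡ 143 (mod 157)
69^12 ≡ 39 (mod 157)
69^13 ≡ 22 (mod 157)
69^26 ≡ 13 (mod 157)
69^39 ≡ 129 (mod 157)
69^52 ≡ 12 (mod 157)
69^78 ≡ 156 (mod 157)
69^156 ≡ 1 (mod 157) ✓
The smallest such exponent is 156, so the order of 69 is 156.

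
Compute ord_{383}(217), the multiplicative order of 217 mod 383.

191

By Lagrange's theorem, ord_383(217) divides φ(383) = 383 − 1 = 382 = 2 · 191.
Divisors of 382: 1, 2, 191, 382.
Check 217^d mod 383 for each divisor in increasing order:
217^1 ≡ 217 (mod 383)
217^2 ≡ 363 (mod 383)
217^191 ≡ 1 (mod 383) ✓
Therefore the multiplicative order of 217 modulo 383 is 191.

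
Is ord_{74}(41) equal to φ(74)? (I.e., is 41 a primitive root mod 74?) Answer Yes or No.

φ(74) = φ(2)·φ(37) = 1·36 = 36 = 2^2 · 3^2.
41 is a primitive root mod 74 iff 41^(φ(74)/q) ≢ 1 for every prime q | φ(74), i.e. q ∈ {2, 3}.
41^18 ≡ 1 (mod 74)  [q = 2: ≡ 1 ✗]
41^12 ≡ 47 (mod 74)  [q = 3: ≢ 1 ✓]
Since 41^18 ≡ 1, the order of 41 divides 18 < 36, so 41 is not a primitive root.

No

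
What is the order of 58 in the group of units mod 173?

172

The order of 58 must divide φ(173) = 173 − 1 = 172 = 2^2 · 43.
Divisors of 172: 1, 2, 4, 43, 86, 172.
Evaluate successive powers at the divisors of 172:
58^1 ≡ 58
58^2 ≡ 77
58^4 ≡ 47
58^43 ≡ 80
58^86 ≡ 172
58^172 ≡ 1
Hence ord(58) = 172.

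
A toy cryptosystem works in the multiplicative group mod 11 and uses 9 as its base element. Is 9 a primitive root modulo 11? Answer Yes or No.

No

φ(11) = 11 − 1 = 10 = 2 · 5.
Test 9^(10/q) mod 11 for each prime factor q of 10:
9^5 ≡ 1 (mod 11)  [q = 2: ≡ 1 ✗]
9^2 ≡ 4 (mod 11)  [q = 5: ≢ 1 ✓]
Since 9^5 ≡ 1, the order of 9 divides 5 < 10, so 9 is not a primitive root.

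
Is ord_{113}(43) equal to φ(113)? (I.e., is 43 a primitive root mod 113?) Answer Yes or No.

φ(113) = 113 − 1 = 112 = 2^4 · 7.
An element g generates (Z/113Z)^× iff g^(112/q) ≢ 1 (mod 113) for each prime q ∈ {2, 7}.
43^56 ≡ 112 (mod 113)  [q = 2: ≢ 1 ✓]
43^16 ≡ 109 (mod 113)  [q = 7: ≢ 1 ✓]
Every test exponent gives a nontrivial residue, hence 43 generates the full group.

Yes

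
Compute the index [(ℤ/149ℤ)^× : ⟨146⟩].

The order of 146 must divide φ(149) = 149 − 1 = 148 = 2^2 · 37.
Divisors of 148: 1, 2, 4, 37, 74, 148.
Test each divisor d:
146^1 ≡ 146 (mod 149)
146^2 ≡ 9 (mod 149)
146^4 ≡ 81 (mod 149)
146^37 ≡ 105 (mod 149)
146^74 ≡ 148 (mod 149)
146^148 ≡ 1 (mod 149) ✓
Thus |⟨146⟩| = ord(146) = 148.
Index = |(Z/149Z)^×| / |⟨146⟩| = 148 / 148 = 1.

1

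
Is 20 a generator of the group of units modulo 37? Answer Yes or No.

Yes

φ(37) = 37 − 1 = 36 = 2^2 · 3^2.
An element g generates (Z/37Z)^× iff g^(36/q) ≢ 1 (mod 37) for each prime q ∈ {2, 3}.
20^18 ≡ 36 (mod 37)  [q = 2: ≢ 1 ✓]
20^12 ≡ 26 (mod 37)  [q = 3: ≢ 1 ✓]
All checks pass, so 20 has order 36 and is a primitive root modulo 37.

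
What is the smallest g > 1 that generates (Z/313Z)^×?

10

φ(313) = 313 − 1 = 312 = 2^3 · 3 · 13.
Test candidates g = 2, 3, … against the prime factors q ∈ {2, 3, 13} of φ(313): g is a generator iff g^(312/q) ≢ 1 for every such q.
g = 2: 2^156 ≡ 1 — hits 1, so not a primitive root.
g = 3: 3^156 ≡ 1 — hits 1, so not a primitive root.
g = 4: 4^156 ≡ 1 — hits 1, so not a primitive root.
g = 5: 5^156 ≡ 312; 5^104 ≡ 1 — hits 1, so not a primitive root.
g = 6: 6^156 ≡ 1 — hits 1, so not a primitive root.
g = 7: 7^156 ≡ 312; 7^104 ≡ 1 — hits 1, so not a primitive root.
g = 8: 8^156 ≡ 1 — hits 1, so not a primitive root.
g = 9: 9^156 ≡ 1 — hits 1, so not a primitive root.
g = 10: 10^156 ≡ 312; 10^104 ≡ 214; 10^24 ≡ 103 — none is 1, so 10 is a primitive root.
So 10 is the smallest generator of (Z/313Z)^×.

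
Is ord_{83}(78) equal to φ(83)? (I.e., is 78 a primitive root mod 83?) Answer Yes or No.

φ(83) = 83 − 1 = 82 = 2 · 41.
An element g generates (Z/83Z)^× iff g^(82/q) ≢ 1 (mod 83) for each prime q ∈ {2, 41}.
78^41 ≡ 1 (mod 83)  [q = 2: ≡ 1 ✗]
78^2 ≡ 25 (mod 83)  [q = 41: ≢ 1 ✓]
Since 78^41 ≡ 1, the order of 78 divides 41 < 82, so 78 is not a primitive root.

No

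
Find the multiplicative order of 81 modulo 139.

By Lagrange's theorem, ord_139(81) divides φ(139) = 139 − 1 = 138 = 2 · 3 · 23.
Divisors of 138: 1, 2, 3, 6, 23, 46, 69, 138.
Evaluate successive powers at the divisors of 138:
81^1 ≡ 81
81^2 ≡ 28
81^3 ≡ 44
81^6 ≡ 129
81^23 ≡ 96
81^46 ≡ 42
81^69 ≡ 1
Hence ord(81) = 69.

69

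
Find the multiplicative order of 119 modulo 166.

41

The order of 119 must divide φ(166) = φ(2)·φ(83) = 1·82 = 82 = 2 · 41.
Divisors of 82: 1, 2, 41, 82.
Check 119^d mod 166 for each divisor in increasing order:
119^1 ≡ 119 (mod 166)
119^2 ≡ 51 (mod 166)
119^41 ≡ 1 (mod 166) ✓
The smallest such exponent is 41, so the order of 119 is 41.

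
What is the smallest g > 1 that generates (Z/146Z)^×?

5

φ(146) = φ(2)·φ(73) = 1·72 = 72 = 2^3 · 3^2.
Test candidates g = 2, 3, … against the prime factors q ∈ {2, 3} of φ(146): g is a generator iff g^(72/q) ≢ 1 for every such q.
g = 2: gcd(2, 146) = 2 > 1, not a unit — skip.
g = 3: 3^36 ≡ 1 — hits 1, so not a primitive root.
g = 4: gcd(4, 146) = 2 > 1, not a unit — skip.
g = 5: 5^36 ≡ 145; 5^24 ≡ 81 — none is 1, so 5 is a primitive root.
Hence the least primitive root of 146 is 5.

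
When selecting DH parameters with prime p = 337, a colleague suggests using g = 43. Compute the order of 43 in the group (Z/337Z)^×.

56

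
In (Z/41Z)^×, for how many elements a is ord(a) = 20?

φ(41) = 41 − 1 = 40 = 2^3 · 5.
Since (Z/41Z)^× is cyclic of order 40, the number of elements of order d is φ(d) when d | 40 and 0 otherwise.
20 = 2^2 · 5 divides 40, and φ(20) = 8.

8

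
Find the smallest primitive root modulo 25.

2

φ(25) = φ(5^2) = 5·(5−1) = 20 = 2^2 · 5.
Test candidates g = 2, 3, … against the prime factors q ∈ {2, 5} of φ(25): g is a generator iff g^(20/q) ≢ 1 for every such q.
g = 2: 2^10 ≡ 24; 2^4 ≡ 16 — none is 1, so 2 is a primitive root.
Hence the least primitive root of 25 is 2.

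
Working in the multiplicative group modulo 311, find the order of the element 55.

310

By Lagrange's theorem, ord_311(55) divides φ(311) = 311 − 1 = 310 = 2 · 5 · 31.
Divisors of 310: 1, 2, 5, 10, 31, 62, 155, 310.
Evaluate successive powers at the divisors of 310:
55^1 ≡ 55 (mod 311)
55^2 ≡ 226 (mod 311)
55^5 ≡ 228 (mod 311)
55^10 ≡ 47 (mod 311)
55^31 ≡ 305 (mod 311)
55^62 ≡ 36 (mod 311)
55^155 ≡ 310 (mod 311)
55^310 ≡ 1 (mod 311) ✓
Hence ord(55) = 310.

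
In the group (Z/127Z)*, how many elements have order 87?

φ(127) = 127 − 1 = 126 = 2 · 3^2 · 7.
Since (Z/127Z)^× is cyclic of order 126, the number of elements of order d is φ(d) when d | 126 and 0 otherwise.
87 does not divide 126, so no element of (Z/127Z)^× has order 87.

0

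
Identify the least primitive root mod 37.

φ(37) = 37 − 1 = 36 = 2^2 · 3^2.
g is a primitive root iff g^(36/q) ≢ 1 (mod 37) for each prime q ∈ {2, 3}.
g = 2: 2^18 ≡ 36; 2^12 ≡ 26 — none is 1, so 2 is a primitive root.
Hence the least primitive root of 37 is 2.

2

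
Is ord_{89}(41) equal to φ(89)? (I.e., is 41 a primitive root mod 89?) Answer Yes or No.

Yes

φ(89) = 89 − 1 = 88 = 2^3 · 11.
It suffices to check that the order of 41 is not a proper divisor of 88: compute 41^(88/q) for q ∈ {2, 11}.
41^44 ≡ 88 (mod 89)  [q = 2: ≢ 1 ✓]
41^8 ≡ 32 (mod 89)  [q = 11: ≢ 1 ✓]
Every test exponent gives a nontrivial residue, hence 41 generates the full group.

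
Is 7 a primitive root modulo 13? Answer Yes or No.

φ(13) = 13 − 1 = 12 = 2^2 · 3.
Test 7^(12/q) mod 13 for each prime factor q of 12:
7^6 ≡ 12 (mod 13)  [q = 2: ≢ 1 ✓]
7^4 ≡ 9 (mod 13)  [q = 3: ≢ 1 ✓]
None equal 1, so ord_13(7) = 12: 7 is a primitive root.

Yes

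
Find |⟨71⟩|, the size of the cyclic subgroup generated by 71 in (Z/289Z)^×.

ord(71) | φ(289) = φ(17^2) = 17·(17−1) = 272 = 2^4 · 17.
Divisors of 272: 1, 2, 4, 8, 16, 17, 34, 68, 136, 272.
Evaluate successive powers at the divisors of 272:
71^1 ≡ 71 (mod 289)
71^2 ≡ 128 (mod 289)
71^4 ≡ 200 (mod 289)
71^8 ≡ 118 (mod 289)
71^16 ≡ 52 (mod 289)
71^17 ≡ 224 (mod 289)
71^34 ≡ 179 (mod 289)
71^68 ≡ 251 (mod 289)
71^136 ≡ 288 (mod 289)
71^272 ≡ 1 (mod 289) ✓
Hence ord(71) = 272.

272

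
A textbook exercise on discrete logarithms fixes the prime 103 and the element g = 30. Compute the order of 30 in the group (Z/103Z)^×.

17

By Lagrange's theorem, ord_103(30) divides φ(103) = 103 − 1 = 102 = 2 · 3 · 17.
Divisors of 102: 1, 2, 3, 6, 17, 34, 51, 102.
Evaluate successive powers at the divisors of 102:
30^1 ≡ 30
30^2 ≡ 76
30^3 ≡ 14
30^6 ≡ 93
30^17 ≡ 1
So ord_103(30) = 17.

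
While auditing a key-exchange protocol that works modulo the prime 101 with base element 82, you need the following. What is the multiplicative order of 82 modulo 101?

By Lagrange's theorem, ord_101(82) divides φ(101) = 101 − 1 = 100 = 2^2 · 5^2.
Divisors of 100: 1, 2, 4, 5, 10, 20, 25, 50, 100.
Check 82^d mod 101 for each divisor in increasing order:
82^1 ≡ 82 (mod 101)
82^2 ≡ 58 (mod 101)
82^4 ≡ 31 (mod 101)
82^5 ≡ 17 (mod 101)
82^10 ≡ 87 (mod 101)
82^20 ≡ 95 (mod 101)
82^25 ≡ 100 (mod 101)
82^50 ≡ 1 (mod 101) ✓
Therefore the multiplicative order of 82 modulo 101 is 50.

50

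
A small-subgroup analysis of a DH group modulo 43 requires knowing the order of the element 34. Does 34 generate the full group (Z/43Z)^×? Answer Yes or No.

Yes

φ(43) = 43 − 1 = 42 = 2 · 3 · 7.
Test 34^(42/q) mod 43 for each prime factor q of 42:
34^21 ≡ 42 (mod 43)  [q = 2: ≢ 1 ✓]
34^14 ≡ 6 (mod 43)  [q = 3: ≢ 1 ✓]
34^6 ≡ 4 (mod 43)  [q = 7: ≢ 1 ✓]
None equal 1, so ord_43(34) = 42: 34 is a primitive root.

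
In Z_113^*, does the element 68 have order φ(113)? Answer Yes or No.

Yes

φ(113) = 113 − 1 = 112 = 2^4 · 7.
68 is a primitive root mod 113 iff 68^(φ(113)/q) ≢ 1 for every prime q | φ(113), i.e. q ∈ {2, 7}.
68^56 ≡ 112 (mod 113)  [q = 2: ≢ 1 ✓]
68^16 ≡ 49 (mod 113)  [q = 7: ≢ 1 ✓]
Every test exponent gives a nontrivial residue, hence 68 generates the full group.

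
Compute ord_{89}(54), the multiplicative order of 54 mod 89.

88

The order of 54 must divide φ(89) = 89 − 1 = 88 = 2^3 · 11.
Divisors of 88: 1, 2, 4, 8, 11, 22, 44, 88.
Check 54^d mod 89 for each divisor in increasing order:
54^1 ≡ 54 (mod 89)
54^2 ≡ 68 (mod 89)
54^4 ≡ 85 (mod 89)
54^8 ≡ 16 (mod 89)
54^11 ≡ 12 (mod 89)
54^22 ≡ 55 (mod 89)
54^44 ≡ 88 (mod 89)
54^88 ≡ 1 (mod 89) ✓
Hence ord(54) = 88.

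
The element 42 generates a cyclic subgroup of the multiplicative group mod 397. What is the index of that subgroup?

ord(42) | φ(397) = 397 − 1 = 396 = 2^2 · 3^2 · 11.
Divisors of 396: 1, 2, 3, 4, 6, 9, 11, 12, 18, 22, 33, 36, 44, 66, 99, 132, 198, 396.
Check 42^d mod 397 for each divisor in increasing order:
42^1 ≡ 42 (mod 397)
42^2 ≡ 176 (mod 397)
42^3 ≡ 246 (mod 397)
42^4 ≡ 10 (mod 397)
42^6 ≡ 172 (mod 397)
42^9 ≡ 230 (mod 397)
42^11 ≡ 383 (mod 397)
42^12 ≡ 206 (mod 397)
42^18 ≡ 99 (mod 397)
42^22 ≡ 196 (mod 397)
42^33 ≡ 35 (mod 397)
42^36 ≡ 273 (mod 397)
42^44 ≡ 304 (mod 397)
42^66 ≡ 34 (mod 397)
42^99 ≡ 396 (mod 397)
42^132 ≡ 362 (mod 397)
42^198 ≡ 1 (mod 397) ✓
The order of 42 is 198, so the subgroup it generates has 198 elements.
The index is φ(397) / ord(42) = 396 / 198 = 2.

2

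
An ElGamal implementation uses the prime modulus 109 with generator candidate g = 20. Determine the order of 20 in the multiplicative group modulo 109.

Since 20 ∈ (Z/109Z)^×, its order divides φ(109) = 109 − 1 = 108 = 2^2 · 3^3.
Divisors of 108: 1, 2, 3, 4, 6, 9, 12, 18, 27, 36, 54, 108.
Check 20^d mod 109 for each divisor in increasing order:
20^1 ≡ 20 (mod 109)
20^2 ≡ 73 (mod 109)
20^3 ≡ 43 (mod 109)
20^4 ≡ 97 (mod 109)
20^6 ≡ 105 (mod 109)
20^9 ≡ 46 (mod 109)
20^12 ≡ 16 (mod 109)
20^18 ≡ 45 (mod 109)
20^27 ≡ 108 (mod 109)
20^36 ≡ 63 (mod 109)
20^54 ≡ 1 (mod 109) ✓
Hence ord(20) = 54.

54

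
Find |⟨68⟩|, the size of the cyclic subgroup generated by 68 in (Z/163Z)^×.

162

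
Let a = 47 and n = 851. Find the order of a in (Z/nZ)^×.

The order of 47 must divide φ(851) = φ(23·37) = (23−1)·(37−1) = 22·36 = 792 = 2^3 · 3^2 · 11.
Divisors of 792: 1, 2, 3, 4, 6, 8, 9, 11, 12, 18, 22, 24, 33, 36, 44, 66, 72, 88, 99, 132, 198, 264, 396, 792.
Check 47^d mod 851 for each divisor in increasing order:
47^1 ≡ 47
47^2 ≡ 507
47^3 ≡ 1
Therefore the multiplicative order of 47 modulo 851 is 3.

3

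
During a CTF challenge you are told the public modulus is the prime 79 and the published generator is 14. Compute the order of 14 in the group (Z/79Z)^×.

26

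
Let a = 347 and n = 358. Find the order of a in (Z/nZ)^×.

89

By Lagrange's theorem, ord_358(347) divides φ(358) = φ(2)·φ(179) = 1·178 = 178 = 2 · 89.
Divisors of 178: 1, 2, 89, 178.
Evaluate successive powers at the divisors of 178:
347^1 ≡ 347 (mod 358)
347^2 ≡ 121 (mod 358)
347^89 ≡ 1 (mod 358) ✓
So ord_358(347) = 89.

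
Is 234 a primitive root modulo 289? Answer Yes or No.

φ(289) = φ(17^2) = 17·(17−1) = 272 = 2^4 · 17.
Test 234^(272/q) mod 289 for each prime factor q of 272:
234^136 ≡ 1 (mod 289)  [q = 2: ≡ 1 ✗]
234^16 ≡ 69 (mod 289)  [q = 17: ≢ 1 ✓]
234^136 ≡ 1 shows ord(234) | 136, strictly less than φ(289); not a primitive root.

No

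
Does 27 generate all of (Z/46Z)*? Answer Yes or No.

φ(46) = φ(2)·φ(23) = 1·22 = 22 = 2 · 11.
It suffices to check that the order of 27 is not a proper divisor of 22: compute 27^(22/q) for q ∈ {2, 11}.
27^11 ≡ 1 (mod 46)  [q = 2: ≡ 1 ✗]
27^2 ≡ 39 (mod 46)  [q = 11: ≢ 1 ✓]
Since 27^11 ≡ 1, the order of 27 divides 11 < 22, so 27 is not a primitive root.

No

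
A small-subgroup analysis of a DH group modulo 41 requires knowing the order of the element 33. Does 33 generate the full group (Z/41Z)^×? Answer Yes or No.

φ(41) = 41 − 1 = 40 = 2^3 · 5.
It suffices to check that the order of 33 is not a proper divisor of 40: compute 33^(40/q) for q ∈ {2, 5}.
33^20 ≡ 1 (mod 41)  [q = 2: ≡ 1 ✗]
33^8 ≡ 16 (mod 41)  [q = 5: ≢ 1 ✓]
Since 33^20 ≡ 1, the order of 33 divides 20 < 40, so 33 is not a primitive root.

No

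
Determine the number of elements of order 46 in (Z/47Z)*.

22

φ(47) = 47 − 1 = 46 = 2 · 23.
(Z/47Z)^× is cyclic (|G| = 46); a cyclic group of order m has exactly φ(d) elements of each order d | m, and none otherwise.
46 = 2 · 23 divides 46, and φ(46) = 22.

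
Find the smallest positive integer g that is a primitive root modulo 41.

6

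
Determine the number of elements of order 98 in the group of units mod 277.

0

φ(277) = 277 − 1 = 276 = 2^2 · 3 · 23.
In a cyclic group of order 276, there are φ(d) elements of order d for each divisor d of 276, and zero for non-divisors.
Here 276 is not a multiple of 98, so there are no elements of order 98.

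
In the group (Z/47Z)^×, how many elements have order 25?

φ(47) = 47 − 1 = 46 = 2 · 23.
(Z/47Z)^× is cyclic (|G| = 46); a cyclic group of order m has exactly φ(d) elements of each order d | m, and none otherwise.
Since 25 ∤ 46, the count is 0.

0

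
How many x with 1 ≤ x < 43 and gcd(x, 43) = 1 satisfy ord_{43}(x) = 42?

φ(43) = 43 − 1 = 42 = 2 · 3 · 7.
In a cyclic group of order 42, there are φ(d) elements of order d for each divisor d of 42, and zero for non-divisors.
42 = 2 · 3 · 7 divides 42, and φ(42) = 12.

12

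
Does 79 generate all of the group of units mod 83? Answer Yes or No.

Yes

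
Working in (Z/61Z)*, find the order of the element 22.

Since 22 ∈ (Z/61Z)^×, its order divides φ(61) = 61 − 1 = 60 = 2^2 · 3 · 5.
Divisors of 60: 1, 2, 3, 4, 5, 6, 10, 12, 15, 20, 30, 60.
Check 22^d mod 61 for each divisor in increasing order:
22^1 ≡ 22 (mod 61)
22^2 ≡ 57 (mod 61)
22^3 ≡ 34 (mod 61)
22^4 ≡ 16 (mod 61)
22^5 ≡ 47 (mod 61)
22^6 ≡ 58 (mod 61)
22^10 ≡ 13 (mod 61)
22^12 ≡ 9 (mod 61)
22^15 ≡ 1 (mod 61) ✓
So ord_61(22) = 15.

15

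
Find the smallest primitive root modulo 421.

φ(421) = 421 − 1 = 420 = 2^2 · 3 · 5 · 7.
g is a primitive root iff g^(420/q) ≢ 1 (mod 421) for each prime q ∈ {2, 3, 5, 7}.
g = 2: 2^210 ≡ 420; 2^140 ≡ 400; 2^84 ≡ 279; 2^60 ≡ 370 — none is 1, so 2 is a primitive root.
Hence the least primitive root of 421 is 2.

2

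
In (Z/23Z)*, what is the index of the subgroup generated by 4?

2

The order of 4 must divide φ(23) = 23 − 1 = 22 = 2 · 11.
Divisors of 22: 1, 2, 11, 22.
Evaluate successive powers at the divisors of 22:
4^1 ≡ 4 (mod 23)
4^2 ≡ 16 (mod 23)
4^11 ≡ 1 (mod 23) ✓
The order of 4 is 11, so the subgroup it generates has 11 elements.
Index = |(Z/23Z)^×| / |⟨4⟩| = 22 / 11 = 2.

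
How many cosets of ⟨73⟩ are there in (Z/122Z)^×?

Since 73 ∈ (Z/122Z)^×, its order divides φ(122) = φ(2)·φ(61) = 1·60 = 60 = 2^2 · 3 · 5.
Divisors of 60: 1, 2, 3, 4, 5, 6, 10, 12, 15, 20, 30, 60.
Check 73^d mod 122 for each divisor in increasing order:
73^1 ≡ 73 (mod 122)
73^2 ≡ 83 (mod 122)
73^3 ≡ 81 (mod 122)
73^4 ≡ 57 (mod 122)
73^5 ≡ 13 (mod 122)
73^6 ≡ 95 (mod 122)
73^10 ≡ 47 (mod 122)
73^12 ≡ 119 (mod 122)
73^15 ≡ 1 (mod 122) ✓
The order of 73 is 15, so the subgroup it generates has 15 elements.
[(Z/122Z)^× : ⟨73⟩] = 60/15 = 4.

4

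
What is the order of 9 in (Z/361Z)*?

171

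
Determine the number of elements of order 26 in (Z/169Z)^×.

12

φ(169) = φ(13^2) = 13·(13−1) = 156 = 2^2 · 3 · 13.
Since (Z/169Z)^× is cyclic of order 156, the number of elements of order d is φ(d) when d | 156 and 0 otherwise.
26 = 2 · 13 divides 156, and φ(26) = 12.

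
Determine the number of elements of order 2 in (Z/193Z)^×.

1

φ(193) = 193 − 1 = 192 = 2^6 · 3.
In a cyclic group of order 192, there are φ(d) elements of order d for each divisor d of 192, and zero for non-divisors.
2 | 192, and φ(2) = 2 − 1 = 1.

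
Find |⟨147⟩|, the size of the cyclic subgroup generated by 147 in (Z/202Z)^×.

By Lagrange's theorem, ord_202(147) divides φ(202) = φ(2)·φ(101) = 1·100 = 100 = 2^2 · 5^2.
Divisors of 100: 1, 2, 4, 5, 10, 20, 25, 50, 100.
Test each divisor d:
147^1 ≡ 147 (mod 202)
147^2 ≡ 197 (mod 202)
147^4 ≡ 25 (mod 202)
147^5 ≡ 39 (mod 202)
147^10 ≡ 107 (mod 202)
147^20 ≡ 137 (mod 202)
147^25 ≡ 91 (mod 202)
147^50 ≡ 201 (mod 202)
147^100 ≡ 1 (mod 202) ✓
The smallest such exponent is 100, so the order of 147 is 100.

100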